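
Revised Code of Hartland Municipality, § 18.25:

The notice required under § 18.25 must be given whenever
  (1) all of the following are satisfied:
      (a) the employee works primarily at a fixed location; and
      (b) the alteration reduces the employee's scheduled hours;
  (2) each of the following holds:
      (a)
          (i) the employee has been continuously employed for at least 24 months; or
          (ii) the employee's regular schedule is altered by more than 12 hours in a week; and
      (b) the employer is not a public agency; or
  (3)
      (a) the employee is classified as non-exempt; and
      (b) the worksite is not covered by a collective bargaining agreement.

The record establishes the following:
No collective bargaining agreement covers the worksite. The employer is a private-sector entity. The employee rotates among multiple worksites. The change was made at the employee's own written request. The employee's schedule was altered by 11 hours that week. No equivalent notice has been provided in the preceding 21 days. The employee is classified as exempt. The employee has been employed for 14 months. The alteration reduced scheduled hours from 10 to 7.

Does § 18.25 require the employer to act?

(a) fixed location — not satisfied.
(b) hours reduced — met.
So (1) is not satisfied (F AND T).
(i) tenure ≥ 24 mo. — fails.
(ii) schedule shift > 12h — fails.
So (a) is not satisfied (F OR F).
(b) not (public agency) — holds.
(2): F AND T → false.
(a) non-exempt — not met.
(b) no CBA — met.
So (3) is not satisfied (F AND T).
Overall: F OR F OR F → false.

No — not required.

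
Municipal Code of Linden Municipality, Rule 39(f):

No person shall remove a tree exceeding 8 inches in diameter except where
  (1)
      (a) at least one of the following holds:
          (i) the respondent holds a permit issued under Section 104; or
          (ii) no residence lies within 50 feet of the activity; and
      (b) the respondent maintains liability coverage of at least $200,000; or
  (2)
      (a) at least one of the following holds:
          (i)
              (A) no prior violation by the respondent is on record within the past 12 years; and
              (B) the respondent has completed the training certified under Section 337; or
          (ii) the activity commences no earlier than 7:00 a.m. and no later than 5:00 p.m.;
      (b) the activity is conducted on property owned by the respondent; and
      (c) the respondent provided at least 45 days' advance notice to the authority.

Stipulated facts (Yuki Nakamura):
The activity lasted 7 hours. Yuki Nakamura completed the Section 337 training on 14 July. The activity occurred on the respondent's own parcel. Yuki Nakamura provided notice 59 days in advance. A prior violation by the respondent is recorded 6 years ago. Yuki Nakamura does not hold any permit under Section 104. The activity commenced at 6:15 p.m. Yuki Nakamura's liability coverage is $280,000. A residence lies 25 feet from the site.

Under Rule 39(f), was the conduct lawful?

No — unlawful.

(i) holds permit — not met.
(ii) no residence in 50 ft — not satisfied.
(a) = F OR F = false.
(b) coverage ≥ $200,000 — holds.
So (1) is not satisfied (F AND T).
(A) no prior violation — fails.
(B) training certified — satisfied.
So (i) is not satisfied (F AND T).
(ii) start within hours — fails.
(a): F OR F → false.
(b) own property — satisfied.
(c) ≥45 days' notice — met.
(2): F AND T AND T → false.
Overall = F OR F = false.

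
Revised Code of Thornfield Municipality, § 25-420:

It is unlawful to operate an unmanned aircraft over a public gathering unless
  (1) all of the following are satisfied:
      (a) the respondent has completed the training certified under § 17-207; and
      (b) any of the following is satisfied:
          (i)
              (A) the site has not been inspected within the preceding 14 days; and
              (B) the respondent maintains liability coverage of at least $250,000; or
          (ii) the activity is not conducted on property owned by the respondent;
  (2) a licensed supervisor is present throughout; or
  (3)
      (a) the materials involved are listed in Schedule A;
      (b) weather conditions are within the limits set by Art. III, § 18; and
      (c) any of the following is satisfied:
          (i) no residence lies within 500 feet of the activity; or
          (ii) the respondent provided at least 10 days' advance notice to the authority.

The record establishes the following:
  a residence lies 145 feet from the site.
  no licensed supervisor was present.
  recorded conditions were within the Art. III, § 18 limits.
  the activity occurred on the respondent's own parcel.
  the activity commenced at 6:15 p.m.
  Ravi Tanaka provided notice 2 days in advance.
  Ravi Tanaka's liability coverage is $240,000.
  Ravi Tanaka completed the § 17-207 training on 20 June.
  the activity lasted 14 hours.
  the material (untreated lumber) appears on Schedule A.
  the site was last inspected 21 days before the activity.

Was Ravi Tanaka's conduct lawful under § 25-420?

(a) training certified — satisfied.
(A) not (site inspected) — met.
(B) coverage ≥ $250,000 — not satisfied.
(i): T AND F → false.
(ii) not (own property) — fails.
(b): F OR F → false.
(1) = T AND F = false.
(2) supervisor present — not met.
(a) Schedule A material — met.
(b) weather ok — satisfied.
(i) no residence in 500 ft — not satisfied.
(ii) ≥10 days' notice — not satisfied.
(c) = F OR F = false.
So (3) is not satisfied (T AND T AND F).
Overall = F OR F OR F = false.

No — unlawful.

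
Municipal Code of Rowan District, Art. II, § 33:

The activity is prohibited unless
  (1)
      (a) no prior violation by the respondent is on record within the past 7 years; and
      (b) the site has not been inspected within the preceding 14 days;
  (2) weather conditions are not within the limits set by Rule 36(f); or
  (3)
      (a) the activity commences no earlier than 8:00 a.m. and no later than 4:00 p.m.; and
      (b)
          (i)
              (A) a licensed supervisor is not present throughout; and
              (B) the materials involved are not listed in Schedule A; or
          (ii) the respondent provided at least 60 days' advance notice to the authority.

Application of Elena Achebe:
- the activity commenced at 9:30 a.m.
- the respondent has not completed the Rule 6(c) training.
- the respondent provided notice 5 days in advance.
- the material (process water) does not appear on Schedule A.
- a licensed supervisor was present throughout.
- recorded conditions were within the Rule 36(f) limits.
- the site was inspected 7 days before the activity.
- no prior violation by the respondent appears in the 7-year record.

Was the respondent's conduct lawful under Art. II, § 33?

No — unlawful.

(a) no prior violation — holds.
(b) not (site inspected) — not satisfied.
So (1) is not satisfied (T AND F).
(2) not (weather ok) — not satisfied.
(a) start within hours — satisfied.
(A) not (supervisor present) — not met.
(B) not (Schedule A material) — met.
So (i) is not satisfied (F AND T).
(ii) ≥60 days' notice — fails.
So (b) is not satisfied (F OR F).
(3) = T AND F = false.
Overall: F OR F OR F → false.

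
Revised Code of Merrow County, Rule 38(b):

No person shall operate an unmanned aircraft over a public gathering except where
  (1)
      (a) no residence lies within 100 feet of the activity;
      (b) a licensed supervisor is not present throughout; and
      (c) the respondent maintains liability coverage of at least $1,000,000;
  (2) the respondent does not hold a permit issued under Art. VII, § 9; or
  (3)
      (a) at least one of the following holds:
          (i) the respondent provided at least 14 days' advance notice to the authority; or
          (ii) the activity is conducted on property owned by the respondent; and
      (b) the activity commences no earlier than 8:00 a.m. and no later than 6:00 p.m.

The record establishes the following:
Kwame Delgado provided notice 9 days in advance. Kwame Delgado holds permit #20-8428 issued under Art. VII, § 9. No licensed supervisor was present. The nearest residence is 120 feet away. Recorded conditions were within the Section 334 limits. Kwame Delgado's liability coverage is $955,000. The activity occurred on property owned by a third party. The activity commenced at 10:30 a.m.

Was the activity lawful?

No — unlawful.

(a) no residence in 100 ft — met.
(b) not (supervisor present) — satisfied.
(c) coverage ≥ $1,000,000 — fails.
(1): T AND T AND F → false.
(2) not (holds permit) — not met.
(i) ≥14 days' notice — not satisfied.
(ii) own property — not satisfied.
So (a) is not satisfied (F OR F).
(b) start within hours — met.
(3): F AND T → false.
Overall: F OR F OR F → false.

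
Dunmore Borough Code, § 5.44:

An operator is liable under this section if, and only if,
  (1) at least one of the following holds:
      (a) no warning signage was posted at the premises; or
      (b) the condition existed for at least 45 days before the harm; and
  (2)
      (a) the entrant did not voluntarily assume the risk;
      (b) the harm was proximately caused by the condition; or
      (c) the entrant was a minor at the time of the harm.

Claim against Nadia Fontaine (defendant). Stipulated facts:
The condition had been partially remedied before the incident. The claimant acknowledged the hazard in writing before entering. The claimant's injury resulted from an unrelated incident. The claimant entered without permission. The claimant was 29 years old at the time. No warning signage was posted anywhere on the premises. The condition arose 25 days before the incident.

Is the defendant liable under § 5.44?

No — not liable.

(a) no signage posted — satisfied.
(b) condition ≥45 days old — not satisfied.
So (1) is satisfied (T OR F).
(a) no assumed risk — not met.
(b) proximate cause — not met.
(c) entrant a minor — not met.
(2) = F OR F OR F = false.
Overall = T AND F = false.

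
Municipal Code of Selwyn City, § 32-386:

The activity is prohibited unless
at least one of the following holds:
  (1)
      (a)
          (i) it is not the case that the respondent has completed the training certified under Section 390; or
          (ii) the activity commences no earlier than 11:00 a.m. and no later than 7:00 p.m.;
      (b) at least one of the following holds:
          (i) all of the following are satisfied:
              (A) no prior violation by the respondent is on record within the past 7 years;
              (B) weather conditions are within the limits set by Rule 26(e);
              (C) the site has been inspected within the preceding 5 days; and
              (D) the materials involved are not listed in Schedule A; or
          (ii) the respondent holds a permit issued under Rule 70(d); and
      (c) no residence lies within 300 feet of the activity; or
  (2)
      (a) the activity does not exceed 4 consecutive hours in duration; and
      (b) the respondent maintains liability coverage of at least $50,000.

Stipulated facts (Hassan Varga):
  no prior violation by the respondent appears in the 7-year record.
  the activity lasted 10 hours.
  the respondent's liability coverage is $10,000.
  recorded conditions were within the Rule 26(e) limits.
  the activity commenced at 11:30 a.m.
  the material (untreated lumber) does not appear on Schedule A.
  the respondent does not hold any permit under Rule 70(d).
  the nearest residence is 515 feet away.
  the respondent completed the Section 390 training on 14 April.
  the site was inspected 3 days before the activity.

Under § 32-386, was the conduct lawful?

Yes — lawful.

(i) not (training certified) — not met.
(ii) start within hours — holds.
(a): F OR T → true.
(A) no prior violation — satisfied.
(B) weather ok — holds.
(C) site inspected — holds.
(D) not (Schedule A material) — holds.
(i): T AND T AND T AND T → true.
(ii) holds permit — not satisfied.
So (b) is satisfied (T OR F).
(c) no residence in 300 ft — satisfied.
(1): T AND T AND T → true.
(a) ≤ 4 hrs duration — not met.
(b) coverage ≥ $50,000 — not met.
(2) = F AND F = false.
Overall: T OR F → true.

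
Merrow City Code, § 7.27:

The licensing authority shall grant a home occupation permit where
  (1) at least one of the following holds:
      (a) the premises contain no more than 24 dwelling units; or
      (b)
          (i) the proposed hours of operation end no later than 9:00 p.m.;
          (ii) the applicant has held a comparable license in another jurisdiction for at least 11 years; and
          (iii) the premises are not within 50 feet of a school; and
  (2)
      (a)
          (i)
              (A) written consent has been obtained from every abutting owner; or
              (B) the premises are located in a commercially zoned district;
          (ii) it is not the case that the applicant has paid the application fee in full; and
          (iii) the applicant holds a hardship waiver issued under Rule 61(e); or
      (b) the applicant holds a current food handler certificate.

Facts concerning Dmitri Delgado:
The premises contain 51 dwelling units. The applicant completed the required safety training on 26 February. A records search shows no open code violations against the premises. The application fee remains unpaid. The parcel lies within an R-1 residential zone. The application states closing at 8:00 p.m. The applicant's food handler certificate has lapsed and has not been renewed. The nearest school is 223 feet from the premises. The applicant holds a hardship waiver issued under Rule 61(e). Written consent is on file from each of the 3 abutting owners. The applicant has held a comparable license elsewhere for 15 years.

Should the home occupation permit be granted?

Yes — granted.

(a) ≤ 24 units — not met.
(i) closes by 9 p.m. — satisfied.
(ii) prior license ≥ 11 yr — met.
(iii) ≥50 ft from school — satisfied.
So (b) is satisfied (T AND T AND T).
So (1) is satisfied (F OR T).
(A) all abutters consent — satisfied.
(B) commercially zoned — fails.
(i) = T OR F = true.
(ii) not (fee paid) — holds.
(iii) hardship waiver — holds.
(a): T AND T AND T → true.
(b) food handler cert. — not satisfied.
(2) = T OR F = true.
Overall: T AND T → true.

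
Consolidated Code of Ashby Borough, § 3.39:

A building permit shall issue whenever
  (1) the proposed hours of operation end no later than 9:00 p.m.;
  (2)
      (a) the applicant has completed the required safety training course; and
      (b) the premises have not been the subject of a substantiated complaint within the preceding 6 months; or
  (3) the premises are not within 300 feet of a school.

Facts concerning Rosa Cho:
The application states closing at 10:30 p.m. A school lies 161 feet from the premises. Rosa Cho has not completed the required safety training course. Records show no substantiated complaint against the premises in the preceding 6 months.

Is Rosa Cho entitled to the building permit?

No — denied.

(1) closes by 9 p.m. — not met.
(a) safety training — fails.
(b) no complaint in 6 mo. — holds.
(2): F AND T → false.
(3) ≥300 ft from school — fails.
Overall = F OR F OR F = false.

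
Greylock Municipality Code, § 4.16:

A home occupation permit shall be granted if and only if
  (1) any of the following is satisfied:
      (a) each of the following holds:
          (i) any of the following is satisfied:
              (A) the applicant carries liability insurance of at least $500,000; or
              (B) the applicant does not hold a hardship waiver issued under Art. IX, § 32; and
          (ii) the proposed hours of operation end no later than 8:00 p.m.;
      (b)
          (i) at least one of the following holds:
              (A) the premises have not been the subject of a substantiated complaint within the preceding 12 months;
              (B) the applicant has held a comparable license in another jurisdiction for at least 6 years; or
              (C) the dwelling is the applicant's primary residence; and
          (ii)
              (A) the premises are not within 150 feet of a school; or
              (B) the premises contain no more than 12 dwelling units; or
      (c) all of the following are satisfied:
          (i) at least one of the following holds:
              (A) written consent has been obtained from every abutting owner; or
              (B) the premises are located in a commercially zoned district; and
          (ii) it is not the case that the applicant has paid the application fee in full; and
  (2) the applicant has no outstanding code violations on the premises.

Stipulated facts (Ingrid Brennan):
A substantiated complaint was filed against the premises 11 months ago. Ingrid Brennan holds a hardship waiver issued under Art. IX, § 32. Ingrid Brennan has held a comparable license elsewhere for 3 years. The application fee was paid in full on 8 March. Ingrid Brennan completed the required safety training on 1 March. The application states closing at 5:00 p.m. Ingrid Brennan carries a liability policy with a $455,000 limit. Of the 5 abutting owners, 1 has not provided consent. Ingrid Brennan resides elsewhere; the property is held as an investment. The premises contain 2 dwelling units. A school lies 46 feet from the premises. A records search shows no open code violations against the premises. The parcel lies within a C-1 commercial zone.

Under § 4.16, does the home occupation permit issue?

(A) insurance ≥ $500,000 — not satisfied.
(B) not (hardship waiver) — fails.
So (i) is not satisfied (F OR F).
(ii) closes by 8 p.m. — holds.
(a) = F AND T = false.
(A) no complaint in 12 mo. — not met.
(B) prior license ≥ 6 yr — not met.
(C) primary residence — not satisfied.
(i) = F OR F OR F = false.
(A) ≥150 ft from school — not met.
(B) ≤ 12 units — satisfied.
(ii) = F OR T = true.
So (b) is not satisfied (F AND T).
(A) all abutters consent — fails.
(B) commercially zoned — holds.
(i) = F OR T = true.
(ii) not (fee paid) — not met.
(c): T AND F → false.
So (1) is not satisfied (F OR F OR F).
(2) no code violations — met.
Overall: F AND T → false.

No — denied.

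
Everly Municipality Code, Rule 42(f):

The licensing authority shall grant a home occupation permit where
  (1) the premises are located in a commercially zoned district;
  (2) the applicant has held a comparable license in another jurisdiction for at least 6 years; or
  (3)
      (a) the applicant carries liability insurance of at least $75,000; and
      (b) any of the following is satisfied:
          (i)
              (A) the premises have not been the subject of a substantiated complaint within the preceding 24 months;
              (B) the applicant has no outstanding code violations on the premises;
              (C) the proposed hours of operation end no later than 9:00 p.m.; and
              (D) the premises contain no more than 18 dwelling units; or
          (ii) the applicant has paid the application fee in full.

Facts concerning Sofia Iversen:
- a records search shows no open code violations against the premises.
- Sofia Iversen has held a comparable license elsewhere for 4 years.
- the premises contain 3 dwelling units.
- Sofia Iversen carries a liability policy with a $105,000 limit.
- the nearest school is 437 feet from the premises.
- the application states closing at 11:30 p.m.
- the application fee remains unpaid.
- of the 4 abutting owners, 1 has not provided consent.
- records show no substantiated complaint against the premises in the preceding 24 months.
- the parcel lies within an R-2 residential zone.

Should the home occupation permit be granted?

No — denied.

(1) commercially zoned — not satisfied.
(2) prior license ≥ 6 yr — fails.
(a) insurance ≥ $75,000 — satisfied.
(A) no complaint in 24 mo. — holds.
(B) no code violations — satisfied.
(C) closes by 9 p.m. — not satisfied.
(D) ≤ 18 units — satisfied.
(i) = T AND T AND F AND T = false.
(ii) fee paid — not met.
So (b) is not satisfied (F OR F).
So (3) is not satisfied (T AND F).
Overall: F OR F OR F → false.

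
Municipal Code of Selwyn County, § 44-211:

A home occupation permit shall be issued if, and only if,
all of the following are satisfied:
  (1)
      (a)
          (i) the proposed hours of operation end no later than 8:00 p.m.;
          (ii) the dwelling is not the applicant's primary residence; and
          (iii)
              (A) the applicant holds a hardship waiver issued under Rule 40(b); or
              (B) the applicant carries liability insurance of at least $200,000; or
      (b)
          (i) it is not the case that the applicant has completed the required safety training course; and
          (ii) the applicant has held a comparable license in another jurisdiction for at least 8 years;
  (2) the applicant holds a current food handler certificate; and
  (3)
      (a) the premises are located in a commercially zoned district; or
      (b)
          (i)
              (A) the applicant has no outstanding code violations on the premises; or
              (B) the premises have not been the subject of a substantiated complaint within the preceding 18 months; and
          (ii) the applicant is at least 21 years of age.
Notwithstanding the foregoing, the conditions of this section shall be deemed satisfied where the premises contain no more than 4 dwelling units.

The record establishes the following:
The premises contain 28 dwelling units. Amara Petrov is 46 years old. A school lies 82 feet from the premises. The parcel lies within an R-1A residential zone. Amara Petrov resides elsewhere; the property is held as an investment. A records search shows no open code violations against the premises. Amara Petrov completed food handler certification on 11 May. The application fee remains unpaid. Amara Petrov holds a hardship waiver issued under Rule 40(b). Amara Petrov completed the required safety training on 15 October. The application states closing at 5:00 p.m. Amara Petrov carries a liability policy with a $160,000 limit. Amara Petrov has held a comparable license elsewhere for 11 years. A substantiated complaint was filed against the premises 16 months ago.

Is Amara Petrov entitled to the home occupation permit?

Yes — granted.

(i) closes by 8 p.m. — satisfied.
(ii) not (primary residence) — satisfied.
(A) hardship waiver — satisfied.
(B) insurance ≥ $200,000 — not met.
(iii) = T OR F = true.
So (a) is satisfied (T AND T AND T).
(i) not (safety training) — fails.
(ii) prior license ≥ 8 yr — met.
(b): F AND T → false.
(1) = T OR F = true.
(2) food handler cert. — satisfied.
(a) commercially zoned — not satisfied.
(A) no code violations — met.
(B) no complaint in 18 mo. — fails.
So (i) is satisfied (T OR F).
(ii) age ≥ 21 — met.
(b) = T AND T = true.
So (3) is satisfied (F OR T).
Overall = T AND T AND T = true.
Exception (≤ 4 units) — not satisfied.
Result: main true OR exception false → true.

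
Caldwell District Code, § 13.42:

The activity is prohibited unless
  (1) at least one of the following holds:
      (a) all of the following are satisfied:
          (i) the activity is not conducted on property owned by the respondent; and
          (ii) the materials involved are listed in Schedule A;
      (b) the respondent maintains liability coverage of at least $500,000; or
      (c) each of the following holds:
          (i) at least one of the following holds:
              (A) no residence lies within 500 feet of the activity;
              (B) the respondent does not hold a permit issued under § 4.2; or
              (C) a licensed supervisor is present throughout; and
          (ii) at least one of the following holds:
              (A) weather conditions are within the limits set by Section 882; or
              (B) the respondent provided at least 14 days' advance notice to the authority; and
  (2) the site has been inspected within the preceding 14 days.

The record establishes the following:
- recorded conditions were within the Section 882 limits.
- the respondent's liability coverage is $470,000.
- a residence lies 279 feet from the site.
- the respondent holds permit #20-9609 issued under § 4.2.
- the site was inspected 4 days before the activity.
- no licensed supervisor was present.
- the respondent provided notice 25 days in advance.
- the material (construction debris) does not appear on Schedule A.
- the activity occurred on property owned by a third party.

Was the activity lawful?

No — unlawful.

(i) not (own property) — holds.
(ii) Schedule A material — not met.
(a) = T AND F = false.
(b) coverage ≥ $500,000 — fails.
(A) no residence in 500 ft — not satisfied.
(B) not (holds permit) — not satisfied.
(C) supervisor present — not met.
So (i) is not satisfied (F OR F OR F).
(A) weather ok — met.
(B) ≥14 days' notice — holds.
(ii): T OR T → true.
(c) = F AND T = false.
So (1) is not satisfied (F OR F OR F).
(2) site inspected — satisfied.
Overall: F AND T → false.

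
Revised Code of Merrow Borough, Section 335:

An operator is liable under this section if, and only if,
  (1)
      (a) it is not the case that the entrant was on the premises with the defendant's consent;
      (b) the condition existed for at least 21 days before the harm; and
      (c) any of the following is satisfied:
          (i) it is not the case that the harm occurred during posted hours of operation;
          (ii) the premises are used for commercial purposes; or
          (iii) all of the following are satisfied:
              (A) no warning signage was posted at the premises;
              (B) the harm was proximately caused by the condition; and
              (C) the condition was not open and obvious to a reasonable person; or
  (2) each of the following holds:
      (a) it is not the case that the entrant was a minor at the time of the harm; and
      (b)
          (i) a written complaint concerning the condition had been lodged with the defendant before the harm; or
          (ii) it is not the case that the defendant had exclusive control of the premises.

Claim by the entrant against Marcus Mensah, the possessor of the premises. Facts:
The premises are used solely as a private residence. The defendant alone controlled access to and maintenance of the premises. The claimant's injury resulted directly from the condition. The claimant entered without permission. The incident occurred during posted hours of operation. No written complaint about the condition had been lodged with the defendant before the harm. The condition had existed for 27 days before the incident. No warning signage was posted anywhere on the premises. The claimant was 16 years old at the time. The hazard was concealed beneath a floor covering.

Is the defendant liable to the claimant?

(a) not (consent to enter) — met.
(b) condition ≥21 days old — satisfied.
(i) not (during posted hours) — fails.
(ii) commercial use — fails.
(A) no signage posted — met.
(B) proximate cause — met.
(C) not open/obvious — met.
(iii) = T AND T AND T = true.
(c) = F OR F OR T = true.
(1) = T AND T AND T = true.
(a) not (entrant a minor) — not satisfied.
(i) complaint lodged — fails.
(ii) not (exclusive control) — not satisfied.
So (b) is not satisfied (F OR F).
(2): F AND F → false.
Overall = T OR F = true.

Yes — liable.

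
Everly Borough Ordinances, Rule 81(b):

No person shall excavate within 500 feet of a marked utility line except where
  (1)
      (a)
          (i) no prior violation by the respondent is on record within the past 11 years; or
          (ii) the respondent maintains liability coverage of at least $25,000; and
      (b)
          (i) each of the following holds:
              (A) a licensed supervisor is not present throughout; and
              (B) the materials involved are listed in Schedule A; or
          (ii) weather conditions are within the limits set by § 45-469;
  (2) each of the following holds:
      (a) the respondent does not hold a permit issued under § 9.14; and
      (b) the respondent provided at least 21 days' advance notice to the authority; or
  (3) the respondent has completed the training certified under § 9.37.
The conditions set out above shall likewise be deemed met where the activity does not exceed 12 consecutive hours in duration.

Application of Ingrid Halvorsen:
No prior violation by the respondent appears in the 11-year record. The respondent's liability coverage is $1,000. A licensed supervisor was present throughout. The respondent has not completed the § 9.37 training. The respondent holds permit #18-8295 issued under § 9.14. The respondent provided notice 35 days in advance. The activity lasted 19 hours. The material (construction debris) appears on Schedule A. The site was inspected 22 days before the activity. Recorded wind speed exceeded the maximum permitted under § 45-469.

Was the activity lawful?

No — unlawful.

(i) no prior violation — met.
(ii) coverage ≥ $25,000 — not satisfied.
So (a) is satisfied (T OR F).
(A) not (supervisor present) — not met.
(B) Schedule A material — holds.
So (i) is not satisfied (F AND T).
(ii) weather ok — not satisfied.
(b) = F OR F = false.
So (1) is not satisfied (T AND F).
(a) not (holds permit) — not satisfied.
(b) ≥21 days' notice — holds.
(2): F AND T → false.
(3) training certified — not met.
So Overall is not satisfied (F OR F OR F).
Exception (≤ 12 hrs duration) — not satisfied.
Result: main false OR exception false → false.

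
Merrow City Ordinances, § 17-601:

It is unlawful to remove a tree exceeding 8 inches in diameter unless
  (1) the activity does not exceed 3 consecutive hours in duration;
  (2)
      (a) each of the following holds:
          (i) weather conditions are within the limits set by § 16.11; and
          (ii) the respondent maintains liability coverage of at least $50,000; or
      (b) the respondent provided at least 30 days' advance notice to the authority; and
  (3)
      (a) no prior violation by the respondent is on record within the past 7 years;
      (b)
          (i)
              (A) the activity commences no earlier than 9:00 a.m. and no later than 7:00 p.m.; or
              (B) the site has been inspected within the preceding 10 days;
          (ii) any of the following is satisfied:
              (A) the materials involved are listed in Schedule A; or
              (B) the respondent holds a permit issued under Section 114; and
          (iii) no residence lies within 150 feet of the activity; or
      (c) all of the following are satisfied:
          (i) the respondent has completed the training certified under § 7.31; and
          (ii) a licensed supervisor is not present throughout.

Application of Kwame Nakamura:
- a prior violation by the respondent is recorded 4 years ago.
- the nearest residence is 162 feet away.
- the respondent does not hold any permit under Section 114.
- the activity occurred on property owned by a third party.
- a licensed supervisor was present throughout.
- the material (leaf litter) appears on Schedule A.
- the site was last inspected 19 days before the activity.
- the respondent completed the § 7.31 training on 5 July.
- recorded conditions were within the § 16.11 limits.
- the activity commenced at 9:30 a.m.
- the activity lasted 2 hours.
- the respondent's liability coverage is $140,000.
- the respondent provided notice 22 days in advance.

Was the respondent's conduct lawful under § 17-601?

(1) ≤ 3 hrs duration — satisfied.
(i) weather ok — met.
(ii) coverage ≥ $50,000 — met.
(a) = T AND T = true.
(b) ≥30 days' notice — not satisfied.
(2): T OR F → true.
(a) no prior violation — not met.
(A) start within hours — holds.
(B) site inspected — fails.
(i): T OR F → true.
(A) Schedule A material — met.
(B) holds permit — not satisfied.
(ii): T OR F → true.
(iii) no residence in 150 ft — met.
(b) = T AND T AND T = true.
(i) training certified — holds.
(ii) not (supervisor present) — fails.
So (c) is not satisfied (T AND F).
(3) = F OR T OR F = true.
Overall = T AND T AND T = true.

Yes — lawful.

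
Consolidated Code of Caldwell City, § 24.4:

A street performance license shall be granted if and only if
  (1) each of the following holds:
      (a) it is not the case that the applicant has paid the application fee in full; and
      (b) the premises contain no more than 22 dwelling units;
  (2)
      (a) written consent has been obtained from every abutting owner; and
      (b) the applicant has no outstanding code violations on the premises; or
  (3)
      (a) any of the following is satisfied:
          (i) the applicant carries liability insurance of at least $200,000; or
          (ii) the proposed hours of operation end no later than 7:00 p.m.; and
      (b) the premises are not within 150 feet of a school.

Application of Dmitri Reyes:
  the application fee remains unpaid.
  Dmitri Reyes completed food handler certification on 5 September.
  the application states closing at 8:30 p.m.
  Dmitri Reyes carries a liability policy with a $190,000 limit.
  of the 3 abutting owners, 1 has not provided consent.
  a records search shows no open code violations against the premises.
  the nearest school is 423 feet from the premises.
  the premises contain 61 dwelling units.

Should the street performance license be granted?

No — denied.

(a) not (fee paid) — holds.
(b) ≤ 22 units — fails.
So (1) is not satisfied (T AND F).
(a) all abutters consent — fails.
(b) no code violations — holds.
(2): F AND T → false.
(i) insurance ≥ $200,000 — not satisfied.
(ii) closes by 7 p.m. — not met.
So (a) is not satisfied (F OR F).
(b) ≥150 ft from school — satisfied.
So (3) is not satisfied (F AND T).
So Overall is not satisfied (F OR F OR F).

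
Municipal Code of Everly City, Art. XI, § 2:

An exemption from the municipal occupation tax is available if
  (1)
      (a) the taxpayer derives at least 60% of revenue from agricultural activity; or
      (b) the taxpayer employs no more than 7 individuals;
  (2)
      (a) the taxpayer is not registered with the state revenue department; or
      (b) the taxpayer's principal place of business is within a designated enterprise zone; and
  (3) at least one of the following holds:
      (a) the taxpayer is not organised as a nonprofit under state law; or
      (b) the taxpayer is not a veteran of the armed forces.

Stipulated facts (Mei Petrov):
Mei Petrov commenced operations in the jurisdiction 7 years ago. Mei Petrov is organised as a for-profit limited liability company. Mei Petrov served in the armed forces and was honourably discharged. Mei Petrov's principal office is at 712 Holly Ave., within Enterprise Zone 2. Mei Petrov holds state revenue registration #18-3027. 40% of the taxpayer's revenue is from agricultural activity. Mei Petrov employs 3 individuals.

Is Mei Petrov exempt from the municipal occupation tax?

(a) ≥60% agricultural — not satisfied.
(b) ≤ 7 employees — met.
So (1) is satisfied (F OR T).
(a) not (state-registered) — not satisfied.
(b) in enterprise zone — holds.
(2) = F OR T = true.
(a) not (nonprofit) — met.
(b) not (veteran) — not satisfied.
(3) = T OR F = true.
So Overall is satisfied (T AND T AND T).

Yes — exempt.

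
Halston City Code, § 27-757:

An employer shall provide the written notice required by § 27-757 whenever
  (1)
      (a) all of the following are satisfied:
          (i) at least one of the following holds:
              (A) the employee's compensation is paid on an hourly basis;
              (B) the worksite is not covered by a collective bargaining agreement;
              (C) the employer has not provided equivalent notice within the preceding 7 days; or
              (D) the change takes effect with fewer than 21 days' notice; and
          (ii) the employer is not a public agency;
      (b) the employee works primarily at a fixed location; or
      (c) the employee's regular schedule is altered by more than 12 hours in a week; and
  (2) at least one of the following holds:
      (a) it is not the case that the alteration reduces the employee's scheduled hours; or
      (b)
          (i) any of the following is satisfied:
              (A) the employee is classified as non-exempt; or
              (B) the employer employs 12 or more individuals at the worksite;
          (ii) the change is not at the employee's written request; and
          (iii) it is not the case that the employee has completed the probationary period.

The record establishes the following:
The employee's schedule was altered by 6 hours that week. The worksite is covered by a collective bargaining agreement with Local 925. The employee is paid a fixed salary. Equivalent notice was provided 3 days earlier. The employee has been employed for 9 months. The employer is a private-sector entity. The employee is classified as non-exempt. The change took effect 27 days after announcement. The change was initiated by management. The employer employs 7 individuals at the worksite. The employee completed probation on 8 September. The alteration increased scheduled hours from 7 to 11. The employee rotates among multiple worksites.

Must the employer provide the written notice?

No — not required.

(A) hourly-paid — fails.
(B) no CBA — fails.
(C) no recent notice — fails.
(D) < 21 days' notice — fails.
(i) = F OR F OR F OR F = false.
(ii) not (public agency) — met.
(a): F AND T → false.
(b) fixed location — not met.
(c) schedule shift > 12h — fails.
(1) = F OR F OR F = false.
(a) not (hours reduced) — met.
(A) non-exempt — met.
(B) ≥ 12 at site — fails.
So (i) is satisfied (T OR F).
(ii) not employee-requested — satisfied.
(iii) not (past probation) — not satisfied.
So (b) is not satisfied (T AND T AND F).
(2): T OR F → true.
So Overall is not satisfied (F AND T).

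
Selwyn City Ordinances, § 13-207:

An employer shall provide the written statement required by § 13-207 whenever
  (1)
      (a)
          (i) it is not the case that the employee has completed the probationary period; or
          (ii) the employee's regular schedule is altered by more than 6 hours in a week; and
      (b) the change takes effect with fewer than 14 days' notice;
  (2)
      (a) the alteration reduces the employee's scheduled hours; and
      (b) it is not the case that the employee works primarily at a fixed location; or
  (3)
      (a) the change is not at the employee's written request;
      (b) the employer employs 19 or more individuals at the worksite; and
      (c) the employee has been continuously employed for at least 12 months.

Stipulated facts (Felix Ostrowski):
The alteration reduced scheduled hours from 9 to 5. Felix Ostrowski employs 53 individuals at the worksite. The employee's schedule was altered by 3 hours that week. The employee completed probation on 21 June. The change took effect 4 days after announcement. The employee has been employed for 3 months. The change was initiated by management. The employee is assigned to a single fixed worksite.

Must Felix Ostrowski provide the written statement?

No — not required.

(i) not (past probation) — not satisfied.
(ii) schedule shift > 6h — fails.
(a): F OR F → false.
(b) < 14 days' notice — met.
So (1) is not satisfied (F AND T).
(a) hours reduced — satisfied.
(b) not (fixed location) — not satisfied.
(2) = T AND F = false.
(a) not employee-requested — satisfied.
(b) ≥ 19 at site — satisfied.
(c) tenure ≥ 12 mo. — not satisfied.
So (3) is not satisfied (T AND T AND F).
Overall = F OR F OR F = false.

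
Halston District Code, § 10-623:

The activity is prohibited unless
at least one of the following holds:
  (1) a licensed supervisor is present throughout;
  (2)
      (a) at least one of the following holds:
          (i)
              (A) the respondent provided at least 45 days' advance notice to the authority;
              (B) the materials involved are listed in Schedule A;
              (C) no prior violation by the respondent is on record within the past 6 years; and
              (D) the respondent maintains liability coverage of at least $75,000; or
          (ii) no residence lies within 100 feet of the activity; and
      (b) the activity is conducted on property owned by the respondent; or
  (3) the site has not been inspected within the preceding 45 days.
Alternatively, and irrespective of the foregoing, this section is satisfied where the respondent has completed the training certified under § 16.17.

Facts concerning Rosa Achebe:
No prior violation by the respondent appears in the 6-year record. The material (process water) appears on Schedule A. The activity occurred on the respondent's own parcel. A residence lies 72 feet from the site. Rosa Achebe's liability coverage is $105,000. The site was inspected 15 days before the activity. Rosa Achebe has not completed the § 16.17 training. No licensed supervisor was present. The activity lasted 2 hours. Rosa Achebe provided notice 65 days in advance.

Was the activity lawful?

(1) supervisor present — not met.
(A) ≥45 days' notice — met.
(B) Schedule A material — satisfied.
(C) no prior violation — met.
(D) coverage ≥ $75,000 — met.
(i): T AND T AND T AND T → true.
(ii) no residence in 100 ft — fails.
So (a) is satisfied (T OR F).
(b) own property — holds.
(2): T AND T → true.
(3) not (site inspected) — not met.
Overall = F OR T OR F = true.
Exception (training certified) — not satisfied.
Result: main true OR exception false → true.

Yes — lawful.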